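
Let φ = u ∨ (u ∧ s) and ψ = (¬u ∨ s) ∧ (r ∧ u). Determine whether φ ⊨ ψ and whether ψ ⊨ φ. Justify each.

(⇒) fails; (⇐) holds.

[⇒] This fails. Under u = T, r = F, s = F, the left side is true but the right side is false.

[⇐] Assume the antecedent. If u is true, u ∨ (u ∧ s) reduces to true regardless of the other variables. If u is false, the antecedent cannot hold. Either way u ∨ (u ∧ s) holds.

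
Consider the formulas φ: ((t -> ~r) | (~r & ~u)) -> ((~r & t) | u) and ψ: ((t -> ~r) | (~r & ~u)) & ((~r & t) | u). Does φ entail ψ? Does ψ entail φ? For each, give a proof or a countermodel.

Not equivalent: only (⇐) holds.

[⇒] This fails. Under t = T, r = T, u = F, the left side is true but the right side is false.

[⇐] Assume the antecedent. If t is true, the consequent reduces to true regardless of the other variables. If t is false, the antecedent forces (t = F, r = F, u = T) or (t = F, r = T, u = T), and the consequent holds there. Either way the consequent holds.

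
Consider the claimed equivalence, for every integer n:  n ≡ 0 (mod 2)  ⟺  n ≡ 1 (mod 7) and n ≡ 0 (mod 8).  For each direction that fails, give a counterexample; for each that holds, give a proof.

(→) This fails: n = 0 gives 0 ≡ 0 (mod 2) but 0 ≡ 0 (mod 7), so the conjunction on the right does not hold.

(←) Conversely, if n ≡ 1 (mod 7) and n ≡ 0 (mod 8), then by the Chinese remainder theorem n ≡ 8 (mod 56). Since 8 ≡ 0 (mod 2) and 2 ∣ 56, we get n ≡ 0 (mod 2).

(⇒) fails; (⇐) holds.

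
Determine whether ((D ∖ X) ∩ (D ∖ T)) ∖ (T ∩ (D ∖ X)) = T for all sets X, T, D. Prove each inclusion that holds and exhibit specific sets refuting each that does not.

(⊆) fails and (⊇) fails.

(⟹) This inclusion fails. Take X = ∅, T = ∅, D = {1}; then 1 ∈ ((D ∖ X) ∩ (D ∖ T)) ∖ (T ∩ (D ∖ X)) but 1 ∉ T.

(⟸) This inclusion fails. Take X = ∅, T = {1}, D = ∅; then 1 ∈ T but 1 ∉ ((D ∖ X) ∩ (D ∖ T)) ∖ (T ∩ (D ∖ X)).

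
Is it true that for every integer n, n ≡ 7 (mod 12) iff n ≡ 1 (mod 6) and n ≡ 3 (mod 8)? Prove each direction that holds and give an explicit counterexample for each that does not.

Only the reverse direction holds.

Forward direction. This fails: n = 7 gives 7 ≡ 7 (mod 12) but 7 ≡ 7 (mod 8), so the conjunction on the right does not hold.

Converse. If n ≡ 1 (mod 6) and n ≡ 3 (mod 8), then by the Chinese remainder theorem n ≡ 19 (mod 24). Since 19 ≡ 7 (mod 12) and 12 ∣ 24, we get n ≡ 7 (mod 12).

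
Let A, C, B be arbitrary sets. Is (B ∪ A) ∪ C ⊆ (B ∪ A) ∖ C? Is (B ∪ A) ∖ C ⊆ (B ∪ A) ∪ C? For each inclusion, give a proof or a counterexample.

(⊆) fails; (⊇) holds.

(⟹) This inclusion fails. Take A = ∅, C = {1}, B = ∅; then 1 ∈ (B ∪ A) ∪ C but 1 ∉ (B ∪ A) ∖ C.

(⟸) Let x ∈ (B ∪ A) ∖ C. Then either x ∈ A and x ∉ C, B; or x ∈ B and x ∉ A, C; or x ∈ A ∩ B and x ∉ C. In each case x ∈ (B ∪ A) ∪ C, so (B ∪ A) ∖ C ⊆ (B ∪ A) ∪ C.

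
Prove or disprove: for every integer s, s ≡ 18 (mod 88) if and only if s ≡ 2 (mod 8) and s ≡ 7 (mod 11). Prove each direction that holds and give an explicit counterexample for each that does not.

Forward direction. Suppose s ≡ 18 (mod 88); write s = 88j + 18. Since 8 ∣ 88, reducing mod 8 gives s ≡ 18 ≡ 2 (mod 8); since 11 ∣ 88, reducing mod 11 gives s ≡ 18 ≡ 7 (mod 11).

Converse. If s ≡ 2 (mod 8) and s ≡ 7 (mod 11), then by the Chinese remainder theorem s ≡ 18 (mod 88). This is exactly s ≡ 18 (mod 88).

The biconditional holds.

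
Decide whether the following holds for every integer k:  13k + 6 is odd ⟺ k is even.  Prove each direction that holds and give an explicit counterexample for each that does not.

(⇒) This fails: k = 3 gives 13k + 6 = 45, which is odd, but 3 is odd, not even.

(⇐) This also fails: k = 0 is even, but 13k + 6 = 6 is even, not odd.

Neither implication holds.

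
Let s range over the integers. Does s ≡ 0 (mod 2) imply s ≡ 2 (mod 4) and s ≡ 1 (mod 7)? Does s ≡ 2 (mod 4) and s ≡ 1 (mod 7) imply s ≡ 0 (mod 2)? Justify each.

Not equivalent: only (⇐) holds.

(⟸) If s ≡ 2 (mod 4) and s ≡ 1 (mod 7), then by the Chinese remainder theorem s ≡ 22 (mod 28). Since 22 ≡ 0 (mod 2) and 2 ∣ 28, we get s ≡ 0 (mod 2).

(⟹) This fails: s = 0 gives 0 ≡ 0 (mod 2) but 0 ≡ 0 (mod 4), so the conjunction on the right does not hold.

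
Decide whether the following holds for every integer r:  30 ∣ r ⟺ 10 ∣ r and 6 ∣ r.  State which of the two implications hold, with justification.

The biconditional holds.

[⇒] If 30 ∣ r, write r = 30q. Since 30 = 3·10, r = 10·(3q), so 10 ∣ r; and since 30 = 5·6, r = 6·(5q), so 6 ∣ r.

[⇐] Suppose 10 ∣ r and 6 ∣ r. Any common multiple of 10 and 6 is a multiple of their lcm; here lcm(10, 6) = 10·6/gcd(10, 6) = 60/2 = 30, so 30 ∣ r.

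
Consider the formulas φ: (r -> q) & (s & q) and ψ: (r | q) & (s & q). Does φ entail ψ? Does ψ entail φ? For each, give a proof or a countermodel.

The biconditional holds.

[⇒] Assume the antecedent. If s is true, the antecedent forces (s = T, q = T, r = F) or (s = T, q = T, r = T), and (r | q) & (s & q) holds there. If s is false, the antecedent cannot hold. Either way (r | q) & (s & q) holds.

[⇐] Assume the antecedent. If s is true, the antecedent forces (s = T, q = T, r = F) or (s = T, q = T, r = T), and (r -> q) & (s & q) holds there. If s is false, the antecedent cannot hold. Either way (r -> q) & (s & q) holds.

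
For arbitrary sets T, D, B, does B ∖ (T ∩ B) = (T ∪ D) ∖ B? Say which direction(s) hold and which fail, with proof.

(⊆) This inclusion fails. Take T = ∅, D = ∅, B = {1}; then 1 ∈ B ∖ (T ∩ B) but 1 ∉ (T ∪ D) ∖ B.

(⊇) This inclusion fails. Take T = {1}, D = ∅, B = ∅; then 1 ∈ (T ∪ D) ∖ B but 1 ∉ B ∖ (T ∩ B).

Both inclusions fail.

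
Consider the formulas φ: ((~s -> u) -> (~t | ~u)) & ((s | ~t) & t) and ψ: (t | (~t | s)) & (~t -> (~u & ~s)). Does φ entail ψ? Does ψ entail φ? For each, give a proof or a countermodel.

(⇒) holds; (⇐) fails.

(⇒) Assume the antecedent. If u is true, the antecedent cannot hold. If u is false, the antecedent forces (u = F, t = T, s = T), and the consequent holds there. Either way the consequent holds.

(⇐) This fails. Under u = F, t = F, s = F, the left side is false but the right side is true.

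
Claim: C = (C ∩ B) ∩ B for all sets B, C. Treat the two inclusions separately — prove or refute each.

(⊆) This inclusion fails. Take B = ∅, C = {1}; then 1 ∈ C but 1 ∉ (C ∩ B) ∩ B.

(⊇) Let x ∈ (C ∩ B) ∩ B. Then x ∈ B ∩ C, from which x ∈ C.

Only the reverse inclusion holds.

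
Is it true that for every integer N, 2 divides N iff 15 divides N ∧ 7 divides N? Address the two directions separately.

Neither implication holds.

Forward direction. This fails: take N = 2. Certainly 2 ∣ 2, but 15 ∤ 2.

Converse. This fails: take N = 105. Both 15 ∣ 105 and 7 ∣ 105, yet 105 is not a multiple of 2 (since 105 = 52·2 + 1), so 2 ∤ 105.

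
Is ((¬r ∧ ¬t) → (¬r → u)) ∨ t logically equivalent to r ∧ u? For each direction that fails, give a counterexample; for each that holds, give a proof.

(⇒) This fails. Under u = T, t = F, r = F, the left side is true but the right side is false.

(⇐) Assume the antecedent. If u is true, ((¬r ∧ ¬t) → (¬r → u)) ∨ t reduces to true regardless of the other variables. If u is false, the antecedent cannot hold. Either way ((¬r ∧ ¬t) → (¬r → u)) ∨ t holds.

Only the reverse direction holds.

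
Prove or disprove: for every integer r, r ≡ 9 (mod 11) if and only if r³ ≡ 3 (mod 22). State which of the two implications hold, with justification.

Forward direction. This fails: take r = 20. Then 20 ≡ 9 (mod 11), but 20³ = 8000 ≡ 14 (mod 22), not 3.

Converse. The residues r modulo 22 with r³ ≡ 3 (mod 22) are exactly {9}, and each is ≡ 9 (mod 11).

Only the converse holds.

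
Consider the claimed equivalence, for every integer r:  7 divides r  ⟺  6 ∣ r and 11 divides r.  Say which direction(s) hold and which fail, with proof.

(⇒) fails and (⇐) fails.

(→) This fails: take r = 7. Certainly 7 ∣ 7, but 6 ∤ 7.

(←) This fails: take r = 66. Both 6 ∣ 66 and 11 ∣ 66, yet 66 is not a multiple of 7 (since 66 = 9·7 + 3), so 7 ∤ 66.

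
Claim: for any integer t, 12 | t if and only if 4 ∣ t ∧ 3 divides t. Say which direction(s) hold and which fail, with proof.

(⇒) If 12 ∣ t, write t = 12q. Since 12 = 3·4, t = 4·(3q), so 4 ∣ t; and since 12 = 4·3, t = 3·(4q), so 3 ∣ t.

(⇐) Suppose 4 ∣ t and 3 ∣ t. Any common multiple of 4 and 3 is a multiple of their lcm; here gcd(4, 3) = 1, so lcm(4, 3) = 4·3 = 12, so 12 ∣ t.

Both directions hold.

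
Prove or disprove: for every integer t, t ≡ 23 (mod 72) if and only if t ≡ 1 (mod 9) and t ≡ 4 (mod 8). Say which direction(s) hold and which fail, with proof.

(⇒) fails and (⇐) fails.

(→) This fails: t = 23 gives 23 ≡ 23 (mod 72) but 23 ≡ 5 (mod 9), so the conjunction on the right does not hold.

(←) This fails: t = 28 satisfies both congruences on the right (28 ≡ 1 mod 9 and 28 ≡ 4 mod 8) yet 28 ≡ 28 (mod 72), not 23.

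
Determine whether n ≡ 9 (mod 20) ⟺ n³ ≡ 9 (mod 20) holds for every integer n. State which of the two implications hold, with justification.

Both implications hold.

(⇒) Suppose n ≡ 9 (mod 20). Write n = 20j + 9. Then (20j + 9)³ = 8000j³ + 10800j² + 4860j + 729 = 20(400j³ + 540j² + 243j + 36) + 9, so n³ ≡ 9 (mod 20).

(⇐) Conversely, suppose n³ ≡ 9 (mod 20). The only residue r in {0, …, 19} with r³ ≡ 9 (mod 20) is r = 9, so n ≡ 9 (mod 20).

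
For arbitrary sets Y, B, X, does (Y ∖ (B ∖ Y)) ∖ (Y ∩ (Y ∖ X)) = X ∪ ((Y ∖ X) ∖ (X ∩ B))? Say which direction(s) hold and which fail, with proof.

Reverse inclusion. This inclusion fails. Take Y = {1}, B = ∅, X = ∅; then 1 ∈ X ∪ ((Y ∖ X) ∖ (X ∩ B)) but 1 ∉ (Y ∖ (B ∖ Y)) ∖ (Y ∩ (Y ∖ X)).

Forward inclusion. Let x ∈ (Y ∖ (B ∖ Y)) ∖ (Y ∩ (Y ∖ X)). Then either x ∈ Y ∩ X and x ∉ B; or x ∈ Y ∩ B ∩ X. In each case x ∈ X ∪ ((Y ∖ X) ∖ (X ∩ B)), so (Y ∖ (B ∖ Y)) ∖ (Y ∩ (Y ∖ X)) ⊆ X ∪ ((Y ∖ X) ∖ (X ∩ B)).

(⊆) holds; (⊇) fails.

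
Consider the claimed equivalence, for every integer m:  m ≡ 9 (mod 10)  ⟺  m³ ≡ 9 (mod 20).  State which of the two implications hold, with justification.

Not equivalent: only (⇐) holds.

[⇐] The residues r modulo 20 with r³ ≡ 9 (mod 20) are exactly {9}, and each is ≡ 9 (mod 10).

[⇒] This fails: take m = 19. Then 19 ≡ 9 (mod 10), but 19³ = 6859 ≡ 19 (mod 20), not 9.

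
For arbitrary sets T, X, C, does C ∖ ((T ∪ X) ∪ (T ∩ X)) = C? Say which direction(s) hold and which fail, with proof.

(⊆) holds; (⊇) fails.

(⊆) Let x ∈ C ∖ ((T ∪ X) ∪ (T ∩ X)). Then x ∈ C and x ∉ T, X, from which x ∈ C.

(⊇) This inclusion fails. Take T = {1}, X = ∅, C = {1}; then 1 ∈ C but 1 ∉ C ∖ ((T ∪ X) ∪ (T ∩ X)).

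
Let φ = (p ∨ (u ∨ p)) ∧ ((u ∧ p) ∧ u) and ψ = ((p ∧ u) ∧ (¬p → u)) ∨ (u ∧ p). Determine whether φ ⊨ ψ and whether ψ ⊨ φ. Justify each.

[⇒] Assume the antecedent. If p is true, the antecedent forces (p = T, u = T), and ((p ∧ u) ∧ (¬p → u)) ∨ (u ∧ p) holds there. If p is false, the antecedent cannot hold. Either way ((p ∧ u) ∧ (¬p → u)) ∨ (u ∧ p) holds.

[⇐] Assume the antecedent. If p is true, the antecedent forces (p = T, u = T), and (p ∨ (u ∨ p)) ∧ ((u ∧ p) ∧ u) holds there. If p is false, the antecedent cannot hold. Either way (p ∨ (u ∨ p)) ∧ ((u ∧ p) ∧ u) holds.

Both directions hold.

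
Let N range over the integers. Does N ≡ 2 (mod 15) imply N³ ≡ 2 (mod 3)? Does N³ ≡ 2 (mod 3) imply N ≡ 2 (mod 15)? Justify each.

The forward direction holds; the converse fails.

Forward direction. Suppose N ≡ 2 (mod 15). Then N³ ≡ 2³ = 8 (mod 15), and since 3 ∣ 15, also N³ ≡ 2 (mod 3).

Converse. This fails: take N = 5. Then 5³ = 125 ≡ 2 (mod 3), yet 5 ≡ 5 (mod 15), not 2.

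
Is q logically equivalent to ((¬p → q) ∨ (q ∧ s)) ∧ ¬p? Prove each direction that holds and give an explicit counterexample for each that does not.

Only the reverse direction holds.

(⟹) This fails. Under q = T, p = T, s = F, the left side is true but the right side is false.

(⟸) Assume the antecedent. If q is true, q reduces to true regardless of the other variables. If q is false, the antecedent cannot hold. Either way q holds.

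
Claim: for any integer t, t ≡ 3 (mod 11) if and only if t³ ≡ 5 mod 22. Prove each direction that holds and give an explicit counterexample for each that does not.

[⇒] This fails: take t = 14. Then 14 ≡ 3 (mod 11), but 14³ = 2744 ≡ 16 (mod 22), not 5.

[⇐] Conversely, the residues r modulo 22 with r³ ≡ 5 (mod 22) are exactly {3}, and each is ≡ 3 (mod 11).

Only the reverse direction holds.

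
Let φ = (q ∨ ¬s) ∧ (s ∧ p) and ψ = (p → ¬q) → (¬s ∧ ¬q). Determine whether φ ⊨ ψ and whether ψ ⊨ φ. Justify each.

(⇒) Assume the antecedent. If s is true, the antecedent forces (s = T, p = T, q = T), and (p → ¬q) → (¬s ∧ ¬q) holds there. If s is false, the antecedent cannot hold. Either way (p → ¬q) → (¬s ∧ ¬q) holds.

(⇐) This fails. Under s = F, p = F, q = F, the left side is false but the right side is true.

(⇒) holds; (⇐) fails.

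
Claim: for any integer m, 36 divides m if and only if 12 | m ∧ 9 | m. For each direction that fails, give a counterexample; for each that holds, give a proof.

(→) If 36 ∣ m, write m = 36q. Since 36 = 3·12, m = 12·(3q), so 12 ∣ m; and since 36 = 4·9, m = 9·(4q), so 9 ∣ m.

(←) Suppose 12 ∣ m and 9 ∣ m. Any common multiple of 12 and 9 is a multiple of their lcm; here lcm(12, 9) = 12·9/gcd(12, 9) = 108/3 = 36, so 36 ∣ m.

Equivalent; both directions hold.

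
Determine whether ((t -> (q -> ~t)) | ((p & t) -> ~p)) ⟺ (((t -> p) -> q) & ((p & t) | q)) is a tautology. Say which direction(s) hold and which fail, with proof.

Neither implication holds.

[⇒] This fails. Under p = F, t = F, q = F, the left side is true but the right side is false.

[⇐] This fails. Under p = T, t = T, q = T, the left side is false but the right side is true.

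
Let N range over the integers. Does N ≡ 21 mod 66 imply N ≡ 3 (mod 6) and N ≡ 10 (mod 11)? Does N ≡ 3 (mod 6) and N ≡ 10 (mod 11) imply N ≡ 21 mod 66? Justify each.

Equivalent; both directions hold.

(⟹) Suppose N ≡ 21 (mod 66); write N = 66j + 21. Since 6 ∣ 66, reducing mod 6 gives N ≡ 21 ≡ 3 (mod 6); since 11 ∣ 66, reducing mod 11 gives N ≡ 21 ≡ 10 (mod 11).

(⟸) Conversely, if N ≡ 3 (mod 6) and N ≡ 10 (mod 11), then by the Chinese remainder theorem N ≡ 21 (mod 66). This is exactly N ≡ 21 (mod 66).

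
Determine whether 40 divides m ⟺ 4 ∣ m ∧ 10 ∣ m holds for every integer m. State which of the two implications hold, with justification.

(⇒) holds; (⇐) fails.

Forward direction. If 40 ∣ m, write m = 40q. Since 40 = 10·4, m = 4·(10q), so 4 ∣ m; and since 40 = 4·10, m = 10·(4q), so 10 ∣ m.

Converse. This fails: take m = 20. Both 4 ∣ 20 and 10 ∣ 20, yet 20 is not a multiple of 40 (since 20 = 0·40 + 20), so 40 ∤ 20.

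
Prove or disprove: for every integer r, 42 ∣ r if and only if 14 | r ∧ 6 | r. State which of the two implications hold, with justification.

[⇒] If 42 ∣ r, write r = 42q. Since 42 = 3·14, r = 14·(3q), so 14 ∣ r; and since 42 = 7·6, r = 6·(7q), so 6 ∣ r.

[⇐] Suppose 14 ∣ r and 6 ∣ r. Any common multiple of 14 and 6 is a multiple of their lcm; here lcm(14, 6) = 14·6/gcd(14, 6) = 84/2 = 42, so 42 ∣ r.

Both directions hold; the statement is true.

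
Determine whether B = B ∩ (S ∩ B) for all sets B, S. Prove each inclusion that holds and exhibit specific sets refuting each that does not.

(⊆) This inclusion fails. Take B = {1}, S = ∅; then 1 ∈ B but 1 ∉ B ∩ (S ∩ B).

(⊇) Let x ∈ B ∩ (S ∩ B). Then x ∈ B ∩ S, from which x ∈ B.

The sets are not equal: only the reverse inclusion holds.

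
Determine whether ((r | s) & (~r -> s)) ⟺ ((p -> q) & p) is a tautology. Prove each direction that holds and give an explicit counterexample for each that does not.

Forward direction. This fails. Under r = T, q = F, s = F, p = F, the left side is true but the right side is false.

Converse. This fails. Under r = F, q = T, s = F, p = T, the left side is false but the right side is true.

(⇒) fails and (⇐) fails.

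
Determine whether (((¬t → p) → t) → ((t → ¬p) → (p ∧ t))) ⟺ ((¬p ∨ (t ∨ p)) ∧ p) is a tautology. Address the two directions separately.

(←) Assume the antecedent. If p is true, the consequent reduces to true regardless of the other variables. If p is false, the antecedent cannot hold. Either way the consequent holds.

(→) Assume the antecedent. If p is true, (¬p ∨ (t ∨ p)) ∧ p reduces to true regardless of the other variables. If p is false, the antecedent cannot hold. Either way (¬p ∨ (t ∨ p)) ∧ p holds.

The biconditional holds.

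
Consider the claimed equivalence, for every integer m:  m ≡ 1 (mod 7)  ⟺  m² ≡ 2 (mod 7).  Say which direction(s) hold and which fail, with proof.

Both directions fail.

(⟹) This fails: take m = 1. Then 1 ≡ 1 (mod 7), but 1² = 1 ≡ 1 (mod 7), not 2.

(⟸) This fails: take m = 3. Then 3² = 9 ≡ 2 (mod 7), yet 3 ≡ 3 (mod 7), not 1.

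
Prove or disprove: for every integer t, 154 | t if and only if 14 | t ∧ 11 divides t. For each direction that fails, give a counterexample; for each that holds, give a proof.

Both directions hold; the statement is true.

Forward direction. If 154 ∣ t, write t = 154q. Since 154 = 11·14, t = 14·(11q), so 14 ∣ t; and since 154 = 14·11, t = 11·(14q), so 11 ∣ t.

Converse. Suppose 14 ∣ t and 11 ∣ t. Any common multiple of 14 and 11 is a multiple of their lcm; here gcd(14, 11) = 1, so lcm(14, 11) = 14·11 = 154, so 154 ∣ t.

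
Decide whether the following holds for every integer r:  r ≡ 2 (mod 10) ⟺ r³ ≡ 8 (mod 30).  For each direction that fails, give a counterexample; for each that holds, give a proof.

(⇒) This fails: take r = 12. Then 12 ≡ 2 (mod 10), but 12³ = 1728 ≡ 18 (mod 30), not 8.

(⇐) Conversely, the residues r modulo 30 with r³ ≡ 8 (mod 30) are exactly {2}, and each is ≡ 2 (mod 10).

The forward direction fails; the converse holds.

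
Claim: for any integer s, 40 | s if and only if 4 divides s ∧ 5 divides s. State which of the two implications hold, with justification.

(⇐) This fails: take s = 20. Both 4 ∣ 20 and 5 ∣ 20, yet 20 is not a multiple of 40 (since 20 = 0·40 + 20), so 40 ∤ 20.

(⇒) If 40 ∣ s, write s = 40q. Since 40 = 10·4, s = 4·(10q), so 4 ∣ s; and since 40 = 8·5, s = 5·(8q), so 5 ∣ s.

Only the forward implication holds.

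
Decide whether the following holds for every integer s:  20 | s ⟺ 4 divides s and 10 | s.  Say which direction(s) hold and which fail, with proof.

(⟹) If 20 ∣ s, write s = 20q. Since 20 = 5·4, s = 4·(5q), so 4 ∣ s; and since 20 = 2·10, s = 10·(2q), so 10 ∣ s.

(⟸) Suppose 4 ∣ s and 10 ∣ s. Any common multiple of 4 and 10 is a multiple of their lcm; here lcm(4, 10) = 4·10/gcd(4, 10) = 40/2 = 20, so 20 ∣ s.

Both directions hold; the statement is true.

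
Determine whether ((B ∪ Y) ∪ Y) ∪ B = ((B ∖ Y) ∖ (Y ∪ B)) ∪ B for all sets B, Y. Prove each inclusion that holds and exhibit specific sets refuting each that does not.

Only the reverse inclusion holds.

(⟹) This inclusion fails. Take B = ∅, Y = {1}; then 1 ∈ ((B ∪ Y) ∪ Y) ∪ B but 1 ∉ ((B ∖ Y) ∖ (Y ∪ B)) ∪ B.

(⟸) Let x ∈ ((B ∖ Y) ∖ (Y ∪ B)) ∪ B. Then either x ∈ B and x ∉ Y; or x ∈ B ∩ Y. In each case x ∈ ((B ∪ Y) ∪ Y) ∪ B, so ((B ∖ Y) ∖ (Y ∪ B)) ∪ B ⊆ ((B ∪ Y) ∪ Y) ∪ B.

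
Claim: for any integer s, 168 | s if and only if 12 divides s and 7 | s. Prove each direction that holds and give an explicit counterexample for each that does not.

Forward direction. If 168 ∣ s, write s = 168q. Since 168 = 14·12, s = 12·(14q), so 12 ∣ s; and since 168 = 24·7, s = 7·(24q), so 7 ∣ s.

Converse. This fails: take s = 84. Both 12 ∣ 84 and 7 ∣ 84, yet 84 is not a multiple of 168 (since 84 = 0·168 + 84), so 168 ∤ 84.

(⇒) holds; (⇐) fails.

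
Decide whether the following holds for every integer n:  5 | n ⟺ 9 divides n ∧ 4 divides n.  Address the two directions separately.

(⟹) This fails: take n = 5. Certainly 5 ∣ 5, but 9 ∤ 5.

(⟸) This fails: take n = 36. Both 9 ∣ 36 and 4 ∣ 36, yet 36 is not a multiple of 5 (since 36 = 7·5 + 1), so 5 ∤ 36.

Neither direction holds.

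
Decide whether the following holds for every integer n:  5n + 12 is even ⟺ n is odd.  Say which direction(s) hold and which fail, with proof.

(→) This fails: n = 2 gives 5n + 12 = 22, which is even, but 2 is even, not odd.

(←) This also fails: n = 7 is odd, but 5n + 12 = 47 is odd, not even.

Neither implication holds.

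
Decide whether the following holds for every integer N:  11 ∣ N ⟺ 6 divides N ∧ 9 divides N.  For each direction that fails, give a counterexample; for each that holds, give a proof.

Both directions fail.

Forward direction. This fails: take N = 11. Certainly 11 ∣ 11, but 6 ∤ 11.

Converse. This fails: take N = 18. Both 6 ∣ 18 and 9 ∣ 18, yet 18 is not a multiple of 11 (since 18 = 1·11 + 7), so 11 ∤ 18.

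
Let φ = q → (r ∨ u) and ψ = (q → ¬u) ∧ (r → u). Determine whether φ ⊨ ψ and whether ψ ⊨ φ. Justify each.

(⟹) This fails. Under r = T, u = F, q = F, the left side is true but the right side is false.

(⟸) This fails. Under r = F, u = F, q = T, the left side is false but the right side is true.

Neither direction holds.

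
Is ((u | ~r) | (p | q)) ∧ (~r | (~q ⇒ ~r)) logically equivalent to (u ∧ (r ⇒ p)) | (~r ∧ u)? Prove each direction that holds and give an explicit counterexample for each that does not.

Neither implication holds.

[⇒] This fails. Under u = F, q = F, p = F, r = F, the left side is true but the right side is false.

[⇐] This fails. Under u = T, q = F, p = T, r = T, the left side is false but the right side is true.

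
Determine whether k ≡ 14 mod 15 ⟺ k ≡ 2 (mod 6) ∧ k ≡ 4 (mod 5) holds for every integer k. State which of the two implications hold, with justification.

The forward direction fails; the converse holds.

[⇒] This fails: k = 29 gives 29 ≡ 14 (mod 15) but 29 ≡ 5 (mod 6), so the conjunction on the right does not hold.

[⇐] Conversely, if k ≡ 2 (mod 6) and k ≡ 4 (mod 5), then by the Chinese remainder theorem k ≡ 14 (mod 30). Since 14 ≡ 14 (mod 15) and 15 ∣ 30, we get k ≡ 14 (mod 15).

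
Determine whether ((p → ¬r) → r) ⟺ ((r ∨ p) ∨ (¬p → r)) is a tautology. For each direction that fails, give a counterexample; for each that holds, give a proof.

Not equivalent: only (⇒) holds.

[⇒] Assume the antecedent. If p is true, (r ∨ p) ∨ (¬p → r) reduces to true regardless of the other variables. If p is false, the antecedent forces (p = F, r = T), and (r ∨ p) ∨ (¬p → r) holds there. Either way (r ∨ p) ∨ (¬p → r) holds.

[⇐] This fails. Under p = T, r = F, the left side is false but the right side is true.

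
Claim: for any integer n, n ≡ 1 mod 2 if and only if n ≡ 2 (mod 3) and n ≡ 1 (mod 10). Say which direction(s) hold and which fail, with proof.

(⟹) This fails: n = 1 gives 1 ≡ 1 (mod 2) but 1 ≡ 1 (mod 3), so the conjunction on the right does not hold.

(⟸) Conversely, if n ≡ 2 (mod 3) and n ≡ 1 (mod 10), then by the Chinese remainder theorem n ≡ 11 (mod 30). Since 11 ≡ 1 (mod 2) and 2 ∣ 30, we get n ≡ 1 (mod 2).

The forward direction fails; the converse holds.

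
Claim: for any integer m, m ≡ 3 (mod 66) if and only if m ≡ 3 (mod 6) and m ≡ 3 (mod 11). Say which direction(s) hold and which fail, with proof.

[⇒] Suppose m ≡ 3 (mod 66); write m = 66j + 3. Since 6 ∣ 66, reducing mod 6 gives m ≡ 3 (mod 6); since 11 ∣ 66, reducing mod 11 gives m ≡ 3 (mod 11).

[⇐] Conversely, if m ≡ 3 (mod 6) and m ≡ 3 (mod 11), then by the Chinese remainder theorem m ≡ 3 (mod 66). This is exactly m ≡ 3 (mod 66).

Equivalent; both directions hold.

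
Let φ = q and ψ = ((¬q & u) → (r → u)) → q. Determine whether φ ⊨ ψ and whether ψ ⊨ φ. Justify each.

Both directions hold.

(⇒) Assume the antecedent. If q is true, ((¬q & u) → (r → u)) → q reduces to true regardless of the other variables. If q is false, the antecedent cannot hold. Either way ((¬q & u) → (r → u)) → q holds.

(⇐) Assume the antecedent. If q is true, q reduces to true regardless of the other variables. If q is false, the antecedent cannot hold. Either way q holds.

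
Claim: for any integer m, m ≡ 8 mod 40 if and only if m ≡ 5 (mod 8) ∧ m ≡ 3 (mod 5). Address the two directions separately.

(⟹) This fails: m = 8 gives 8 ≡ 8 (mod 40) but 8 ≡ 0 (mod 8), so the conjunction on the right does not hold.

(⟸) This fails: m = 13 satisfies both congruences on the right (13 ≡ 5 mod 8 and 13 ≡ 3 mod 5) yet 13 ≡ 13 (mod 40), not 8.

Neither direction holds.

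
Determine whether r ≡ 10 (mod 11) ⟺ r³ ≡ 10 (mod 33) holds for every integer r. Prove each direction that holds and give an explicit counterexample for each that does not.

Not equivalent: only (⇐) holds.

[⇒] This fails: take r = 21. Then 21 ≡ 10 (mod 11), but 21³ = 9261 ≡ 21 (mod 33), not 10.

[⇐] Conversely, the residues r modulo 33 with r³ ≡ 10 (mod 33) are exactly {10}, and each is ≡ 10 (mod 11).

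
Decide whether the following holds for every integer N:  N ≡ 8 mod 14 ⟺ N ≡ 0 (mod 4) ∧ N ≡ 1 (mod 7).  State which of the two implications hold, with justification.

(⇒) fails; (⇐) holds.

(→) This fails: N = 22 gives 22 ≡ 8 (mod 14) but 22 ≡ 2 (mod 4), so the conjunction on the right does not hold.

(←) Conversely, if N ≡ 0 (mod 4) and N ≡ 1 (mod 7), then by the Chinese remainder theorem N ≡ 8 (mod 28). Since 8 ≡ 8 (mod 14) and 14 ∣ 28, we get N ≡ 8 (mod 14).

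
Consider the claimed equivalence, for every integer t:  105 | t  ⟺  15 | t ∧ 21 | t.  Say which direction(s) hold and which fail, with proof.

Both directions hold.

(→) If 105 ∣ t, write t = 105q. Since 105 = 7·15, t = 15·(7q), so 15 ∣ t; and since 105 = 5·21, t = 21·(5q), so 21 ∣ t.

(←) Suppose 15 ∣ t and 21 ∣ t. Any common multiple of 15 and 21 is a multiple of their lcm; here lcm(15, 21) = 15·21/gcd(15, 21) = 315/3 = 105, so 105 ∣ t.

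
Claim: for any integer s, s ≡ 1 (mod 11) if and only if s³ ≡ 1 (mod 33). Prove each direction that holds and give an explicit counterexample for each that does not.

(⟹) This fails: take s = 12. Then 12 ≡ 1 (mod 11), but 12³ = 1728 ≡ 12 (mod 33), not 1.

(⟸) Conversely, the residues r modulo 33 with r³ ≡ 1 (mod 33) are exactly {1}, and each is ≡ 1 (mod 11).

The forward direction fails; the converse holds.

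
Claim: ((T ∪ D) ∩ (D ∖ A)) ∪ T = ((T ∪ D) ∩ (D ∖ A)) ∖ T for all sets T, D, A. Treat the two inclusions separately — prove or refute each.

(⊇) Let x ∈ ((T ∪ D) ∩ (D ∖ A)) ∖ T. Then x ∈ D and x ∉ T, A, from which x ∈ ((T ∪ D) ∩ (D ∖ A)) ∪ T.

(⊆) This inclusion fails. Take T = {1}, D = ∅, A = ∅; then 1 ∈ ((T ∪ D) ∩ (D ∖ A)) ∪ T but 1 ∉ ((T ∪ D) ∩ (D ∖ A)) ∖ T.

(⊆) fails; (⊇) holds.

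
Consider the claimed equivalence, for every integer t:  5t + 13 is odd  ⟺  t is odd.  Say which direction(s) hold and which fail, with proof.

(⟹) This fails: t = 4 gives 5t + 13 = 33, which is odd, but 4 is even, not odd.

(⟸) This also fails: t = 3 is odd, but 5t + 13 = 28 is even, not odd.

Neither implication holds.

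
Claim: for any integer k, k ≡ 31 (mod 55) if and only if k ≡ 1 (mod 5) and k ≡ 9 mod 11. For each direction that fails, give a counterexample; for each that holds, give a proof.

(⟹) Suppose k ≡ 31 (mod 55); write k = 55j + 31. Since 5 ∣ 55, reducing mod 5 gives k ≡ 31 ≡ 1 (mod 5); since 11 ∣ 55, reducing mod 11 gives k ≡ 31 ≡ 9 (mod 11).

(⟸) Conversely, if k ≡ 1 (mod 5) and k ≡ 9 (mod 11), then by the Chinese remainder theorem k ≡ 31 (mod 55). This is exactly k ≡ 31 (mod 55).

Both directions hold.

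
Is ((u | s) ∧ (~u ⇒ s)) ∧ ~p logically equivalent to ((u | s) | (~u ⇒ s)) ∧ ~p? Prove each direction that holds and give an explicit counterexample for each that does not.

(⇒) Assume the antecedent. If s is true, the antecedent forces (p = F, s = T, u = F) or (p = F, s = T, u = T), and ((u | s) | (~u ⇒ s)) ∧ ~p holds there. If s is false, the antecedent forces (p = F, s = F, u = T), and ((u | s) | (~u ⇒ s)) ∧ ~p holds there. Either way ((u | s) | (~u ⇒ s)) ∧ ~p holds.

(⇐) Assume the antecedent. If s is true, the antecedent forces (p = F, s = T, u = F) or (p = F, s = T, u = T), and ((u | s) ∧ (~u ⇒ s)) ∧ ~p holds there. If s is false, the antecedent forces (p = F, s = F, u = T), and ((u | s) ∧ (~u ⇒ s)) ∧ ~p holds there. Either way ((u | s) ∧ (~u ⇒ s)) ∧ ~p holds.

Both directions hold.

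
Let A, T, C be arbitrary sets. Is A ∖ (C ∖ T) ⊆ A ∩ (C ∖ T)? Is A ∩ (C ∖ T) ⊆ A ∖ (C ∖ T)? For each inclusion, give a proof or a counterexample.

Neither inclusion holds.

(⊆) This inclusion fails. Take A = {1}, T = ∅, C = ∅; then 1 ∈ A ∖ (C ∖ T) but 1 ∉ A ∩ (C ∖ T).

(⊇) This inclusion fails. Take A = {1}, T = ∅, C = {1}; then 1 ∈ A ∩ (C ∖ T) but 1 ∉ A ∖ (C ∖ T).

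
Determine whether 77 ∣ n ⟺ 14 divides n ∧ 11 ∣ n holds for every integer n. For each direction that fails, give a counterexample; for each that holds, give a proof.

[⇐] Suppose 14 ∣ n and 11 ∣ n. Any common multiple of 14 and 11 is a multiple of their lcm; here gcd(14, 11) = 1, so lcm(14, 11) = 14·11 = 154, so 154 ∣ n. Since 77 ∣ 154, it follows that 77 ∣ n.

[⇒] This fails: take n = 77. Certainly 77 ∣ 77, but 14 ∤ 77.

Not equivalent: only (⇐) holds.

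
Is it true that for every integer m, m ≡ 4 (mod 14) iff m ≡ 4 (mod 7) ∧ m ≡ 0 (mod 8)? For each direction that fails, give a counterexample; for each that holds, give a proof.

(→) This fails: m = 18 gives 18 ≡ 4 (mod 14) but 18 ≡ 2 (mod 8), so the conjunction on the right does not hold.

(←) Conversely, if m ≡ 4 (mod 7) and m ≡ 0 (mod 8), then by the Chinese remainder theorem m ≡ 32 (mod 56). Since 32 ≡ 4 (mod 14) and 14 ∣ 56, we get m ≡ 4 (mod 14).

Only the converse holds.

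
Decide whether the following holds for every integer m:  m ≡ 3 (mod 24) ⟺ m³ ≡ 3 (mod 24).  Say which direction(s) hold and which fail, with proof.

(⟹) Suppose m ≡ 3 (mod 24). Write m = 24j + 3. Then (24j + 3)³ = 13824j³ + 5184j² + 648j + 27 = 24(576j³ + 216j² + 27j + 1) + 3, so m³ ≡ 3 (mod 24).

(⟸) Conversely, suppose m³ ≡ 3 (mod 24). The only residue r in {0, …, 23} with r³ ≡ 3 (mod 24) is r = 3, so m ≡ 3 (mod 24).

Both directions hold.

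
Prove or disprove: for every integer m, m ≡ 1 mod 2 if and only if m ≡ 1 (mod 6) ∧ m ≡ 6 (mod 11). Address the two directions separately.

Only the reverse direction holds.

Forward direction. This fails: m = 1 gives 1 ≡ 1 (mod 2) but 1 ≡ 1 (mod 11), so the conjunction on the right does not hold.

Converse. If m ≡ 1 (mod 6) and m ≡ 6 (mod 11), then by the Chinese remainder theorem m ≡ 61 (mod 66). Since 61 ≡ 1 (mod 2) and 2 ∣ 66, we get m ≡ 1 (mod 2).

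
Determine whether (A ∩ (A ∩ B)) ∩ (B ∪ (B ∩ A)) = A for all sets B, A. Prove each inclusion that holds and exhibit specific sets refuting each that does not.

Reverse inclusion. This inclusion fails. Take B = ∅, A = {1}; then 1 ∈ A but 1 ∉ (A ∩ (A ∩ B)) ∩ (B ∪ (B ∩ A)).

Forward inclusion. Let x ∈ (A ∩ (A ∩ B)) ∩ (B ∪ (B ∩ A)). Then x ∈ B ∩ A, from which x ∈ A.

(⊆) holds; (⊇) fails.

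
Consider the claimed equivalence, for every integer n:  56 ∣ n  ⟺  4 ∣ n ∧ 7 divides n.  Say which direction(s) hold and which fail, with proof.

The forward direction holds; the converse fails.

[⇒] If 56 ∣ n, write n = 56q. Since 56 = 14·4, n = 4·(14q), so 4 ∣ n; and since 56 = 8·7, n = 7·(8q), so 7 ∣ n.

[⇐] This fails: take n = 28. Both 4 ∣ 28 and 7 ∣ 28, yet 28 is not a multiple of 56 (since 28 = 0·56 + 28), so 56 ∤ 28.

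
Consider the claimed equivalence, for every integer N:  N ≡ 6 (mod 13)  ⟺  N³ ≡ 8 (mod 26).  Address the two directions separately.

Neither implication holds.

Forward direction. This fails: take N = 19. Then 19 ≡ 6 (mod 13), but 19³ = 6859 ≡ 21 (mod 26), not 8.

Converse. This fails: take N = 2. Then 2³ = 8 ≡ 8 (mod 26), yet 2 ≡ 2 (mod 13), not 6.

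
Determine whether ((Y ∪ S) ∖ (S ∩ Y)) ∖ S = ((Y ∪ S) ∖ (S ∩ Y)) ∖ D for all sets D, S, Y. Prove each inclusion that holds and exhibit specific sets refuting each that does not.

Forward inclusion. This inclusion fails. Take D = {1}, S = ∅, Y = {1}; then 1 ∈ ((Y ∪ S) ∖ (S ∩ Y)) ∖ S but 1 ∉ ((Y ∪ S) ∖ (S ∩ Y)) ∖ D.

Reverse inclusion. This inclusion fails. Take D = ∅, S = {1}, Y = ∅; then 1 ∈ ((Y ∪ S) ∖ (S ∩ Y)) ∖ D but 1 ∉ ((Y ∪ S) ∖ (S ∩ Y)) ∖ S.

Neither inclusion holds.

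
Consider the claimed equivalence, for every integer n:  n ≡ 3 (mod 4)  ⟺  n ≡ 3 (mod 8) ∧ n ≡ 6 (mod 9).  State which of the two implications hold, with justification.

[⇐] If n ≡ 3 (mod 8) and n ≡ 6 (mod 9), then by the Chinese remainder theorem n ≡ 51 (mod 72). Since 51 ≡ 3 (mod 4) and 4 ∣ 72, we get n ≡ 3 (mod 4).

[⇒] This fails: n = 3 gives 3 ≡ 3 (mod 4) but 3 ≡ 3 (mod 9), so the conjunction on the right does not hold.

Only the converse holds.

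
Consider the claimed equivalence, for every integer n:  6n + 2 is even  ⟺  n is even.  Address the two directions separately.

(→) This fails: take n = 3. Then 6n + 2 = 20, which is even, yet n = 3 is odd, not even.

(←) Suppose n is even. Since 6 is even, 6n is even for every n, so 6n + 2 has the same parity as 2, which is even. Hence 6n + 2 is even.

Not equivalent: only (⇐) holds.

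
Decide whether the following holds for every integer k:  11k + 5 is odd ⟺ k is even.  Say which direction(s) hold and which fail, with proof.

Equivalent; both directions hold.

(→) Suppose 11k + 5 is odd. Since 11 is odd, 11k and k have the same parity, so 11k + 5 ≡ k + 5 (mod 2). As 5 is odd, 11k + 5 is odd exactly when k is even. Thus k is even.

(←) Conversely, suppose k is even; write k = 2j. Then 11k + 5 = 11·(2j) + 5 = 2·11j + 5, which is odd.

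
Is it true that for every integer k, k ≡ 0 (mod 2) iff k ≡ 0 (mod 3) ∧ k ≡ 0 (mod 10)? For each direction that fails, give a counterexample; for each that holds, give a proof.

Converse. If k ≡ 0 (mod 3) and k ≡ 0 (mod 10), then by the Chinese remainder theorem k ≡ 0 (mod 30). Since 0 ≡ 0 (mod 2) and 2 ∣ 30, we get k ≡ 0 (mod 2).

Forward direction. This fails: k = 2 gives 2 ≡ 0 (mod 2) but 2 ≡ 2 (mod 3), so the conjunction on the right does not hold.

(⇒) fails; (⇐) holds.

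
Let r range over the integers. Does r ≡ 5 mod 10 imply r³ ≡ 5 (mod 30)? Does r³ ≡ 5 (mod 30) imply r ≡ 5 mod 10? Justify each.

(⇒) fails; (⇐) holds.

(⟹) This fails: take r = 15. Then 15 ≡ 5 (mod 10), but 15³ = 3375 ≡ 15 (mod 30), not 5.

(⟸) Conversely, the residues r modulo 30 with r³ ≡ 5 (mod 30) are exactly {5}, and each is ≡ 5 (mod 10).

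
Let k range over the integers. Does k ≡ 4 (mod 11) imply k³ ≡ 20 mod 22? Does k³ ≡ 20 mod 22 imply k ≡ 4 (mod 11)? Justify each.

(→) This fails: take k = 15. Then 15 ≡ 4 (mod 11), but 15³ = 3375 ≡ 9 (mod 22), not 20.

(←) Conversely, the residues r modulo 22 with r³ ≡ 20 (mod 22) are exactly {4}, and each is ≡ 4 (mod 11).

Only the converse holds.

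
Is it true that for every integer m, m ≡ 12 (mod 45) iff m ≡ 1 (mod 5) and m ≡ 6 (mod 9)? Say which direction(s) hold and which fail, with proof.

(⇒) This fails: m = 12 gives 12 ≡ 12 (mod 45) but 12 ≡ 2 (mod 5), so the conjunction on the right does not hold.

(⇐) This fails: m = 6 satisfies both congruences on the right (6 ≡ 1 mod 5 and 6 ≡ 6 mod 9) yet 6 ≡ 6 (mod 45), not 12.

Neither direction holds.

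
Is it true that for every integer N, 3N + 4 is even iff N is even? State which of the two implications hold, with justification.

[⇐] Suppose N is even; write N = 2j. Then 3N + 4 = 3·(2j) + 4 = 2·3j + 4, which is even.

[⇒] Suppose 3N + 4 is even. Since 3 is odd, 3N and N have the same parity, so 3N + 4 ≡ N + 4 (mod 2). As 4 is even, 3N + 4 is even exactly when N is even. Thus N is even.

Both implications hold.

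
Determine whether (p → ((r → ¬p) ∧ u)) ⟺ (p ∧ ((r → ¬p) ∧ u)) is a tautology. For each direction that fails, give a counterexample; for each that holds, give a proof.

(⟸) Assume the antecedent. If p is true, the antecedent forces (p = T, u = T, r = F), and p → ((r → ¬p) ∧ u) holds there. If p is false, the antecedent cannot hold. Either way p → ((r → ¬p) ∧ u) holds.

(⟹) This fails. Under p = F, u = F, r = F, the left side is true but the right side is false.

The forward direction fails; the converse holds.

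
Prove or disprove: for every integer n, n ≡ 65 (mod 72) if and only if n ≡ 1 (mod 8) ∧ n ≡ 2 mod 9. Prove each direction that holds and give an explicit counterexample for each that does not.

The biconditional holds.

Forward direction. Suppose n ≡ 65 (mod 72); write n = 72j + 65. Since 8 ∣ 72, reducing mod 8 gives n ≡ 65 ≡ 1 (mod 8); since 9 ∣ 72, reducing mod 9 gives n ≡ 65 ≡ 2 (mod 9).

Converse. If n ≡ 1 (mod 8) and n ≡ 2 (mod 9), then by the Chinese remainder theorem n ≡ 65 (mod 72). This is exactly n ≡ 65 (mod 72).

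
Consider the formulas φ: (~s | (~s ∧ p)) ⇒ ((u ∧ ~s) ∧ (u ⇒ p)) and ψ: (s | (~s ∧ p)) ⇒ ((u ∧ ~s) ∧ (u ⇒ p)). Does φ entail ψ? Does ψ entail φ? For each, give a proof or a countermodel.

(→) This fails. Under p = F, u = F, s = T, the left side is true but the right side is false.

(←) This fails. Under p = F, u = F, s = F, the left side is false but the right side is true.

Neither direction holds.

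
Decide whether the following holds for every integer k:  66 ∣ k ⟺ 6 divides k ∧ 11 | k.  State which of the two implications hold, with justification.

Both implications hold.

(⇒) If 66 ∣ k, write k = 66q. Since 66 = 11·6, k = 6·(11q), so 6 ∣ k; and since 66 = 6·11, k = 11·(6q), so 11 ∣ k.

(⇐) Suppose 6 ∣ k and 11 ∣ k. Any common multiple of 6 and 11 is a multiple of their lcm; here gcd(6, 11) = 1, so lcm(6, 11) = 6·11 = 66, so 66 ∣ k.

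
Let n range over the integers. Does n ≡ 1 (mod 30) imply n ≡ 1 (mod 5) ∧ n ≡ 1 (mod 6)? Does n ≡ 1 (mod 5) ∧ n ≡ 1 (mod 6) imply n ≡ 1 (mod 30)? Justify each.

Both implications hold.

(⇒) Suppose n ≡ 1 (mod 30); write n = 30j + 1. Since 5 ∣ 30, reducing mod 5 gives n ≡ 1 (mod 5); since 6 ∣ 30, reducing mod 6 gives n ≡ 1 (mod 6).

(⇐) Conversely, if n ≡ 1 (mod 5) and n ≡ 1 (mod 6), then by the Chinese remainder theorem n ≡ 1 (mod 30). This is exactly n ≡ 1 (mod 30).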